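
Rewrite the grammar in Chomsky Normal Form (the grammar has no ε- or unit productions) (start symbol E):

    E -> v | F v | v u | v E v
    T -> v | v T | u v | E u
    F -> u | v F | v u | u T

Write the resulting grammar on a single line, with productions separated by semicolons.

E -> v | F X1 | X1 X2 | X1 Y1; T -> v | X1 T | X2 X1 | E X2; F -> u | X1 F | X1 X2 | X2 T; X1 -> v; X2 -> u; Y1 -> E X1

Introduce a nonterminal for each terminal appearing in a rule of length ≥ 2: X1 → v, X2 → u.
Binarize each right-hand side of length ≥ 3 by chaining fresh nonterminals (Y1, Y2, …): affected rules were E → X1 E X1.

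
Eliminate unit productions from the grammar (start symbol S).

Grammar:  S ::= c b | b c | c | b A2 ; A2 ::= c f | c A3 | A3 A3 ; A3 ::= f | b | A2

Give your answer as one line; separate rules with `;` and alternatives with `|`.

Unit pairs: A3 ⇒* {A2}.
For every A with A ⇒* B via unit rules, add B's non-unit alternatives to A; then delete every rule of the form X → Y.

S ::= c b | b c | c | b A2; A2 ::= c f | c A3 | A3 A3; A3 ::= c f | c A3 | A3 A3 | f | b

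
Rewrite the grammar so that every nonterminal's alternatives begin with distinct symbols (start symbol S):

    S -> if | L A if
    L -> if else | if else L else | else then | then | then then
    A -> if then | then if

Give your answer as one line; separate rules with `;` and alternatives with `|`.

L has alternatives sharing prefix 'if else': factor to L → if else L' with L' → ε | L else.
L has alternatives sharing prefix 'then': factor to L → then L'' with L'' → ε | then.

S -> if | L A if; L -> else then | if else L' | then L''; A -> if then | then if; L' -> epsilon | L else; L'' -> epsilon | then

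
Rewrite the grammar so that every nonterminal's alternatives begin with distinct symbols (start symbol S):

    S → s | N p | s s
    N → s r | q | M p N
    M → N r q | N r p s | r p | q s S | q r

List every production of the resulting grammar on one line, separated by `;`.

S has alternatives sharing prefix 's': factor to S → s S' with S' → ε | s.
M has alternatives sharing prefix 'N r': factor to M → N r M' with M' → q | p s.
M has alternatives sharing prefix 'q': factor to M → q M'' with M'' → s S | r.

S → N p | s S'; N → s r | q | M p N; M → r p | N r M' | q M''; S' → ε | s; M' → q | p s; M'' → s S | r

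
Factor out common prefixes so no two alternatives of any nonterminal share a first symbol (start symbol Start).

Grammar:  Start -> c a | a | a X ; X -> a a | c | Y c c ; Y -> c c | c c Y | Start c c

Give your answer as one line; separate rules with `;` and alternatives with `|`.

Start has alternatives sharing prefix 'a': factor to Start → a Start1 with Start1 → ε | X.
Y has alternatives sharing prefix 'c c': factor to Y → c c Y1 with Y1 → ε | Y.

Start -> c a | a Start1; X -> a a | c | Y c c; Y -> Start c c | c c Y1; Start1 -> ε | X; Y1 -> ε | Y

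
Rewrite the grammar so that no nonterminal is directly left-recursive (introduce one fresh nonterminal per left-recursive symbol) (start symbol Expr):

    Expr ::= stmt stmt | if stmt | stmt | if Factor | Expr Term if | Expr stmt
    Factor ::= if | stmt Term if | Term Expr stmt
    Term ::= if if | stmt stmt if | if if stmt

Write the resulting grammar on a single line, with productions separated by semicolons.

Expr ::= stmt stmt Expr1 | if stmt Expr1 | stmt Expr1 | if Factor Expr1; Factor ::= if | stmt Term if | Term Expr stmt; Term ::= if if | stmt stmt if | if if stmt; Expr1 ::= Term if Expr1 | stmt Expr1 | ε

Expr is directly left-recursive.
For Expr: α = {Term if, stmt}, β = {stmt stmt, if stmt, stmt, if Factor}. Rewrite as Expr → β Expr1 and Expr1 → α Expr1 | ε.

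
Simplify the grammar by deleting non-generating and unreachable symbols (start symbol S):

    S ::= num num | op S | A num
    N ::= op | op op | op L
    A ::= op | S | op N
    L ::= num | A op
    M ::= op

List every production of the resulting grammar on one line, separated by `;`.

S ::= num num | op S | A num; N ::= op | op op | op L; A ::= op | S | op N; L ::= num | A op

Generating nonterminals: {A, L, M, N, S}.
Reachable from S after that: {A, L, N, S}.
Removed useless symbols: {M} and every production mentioning them.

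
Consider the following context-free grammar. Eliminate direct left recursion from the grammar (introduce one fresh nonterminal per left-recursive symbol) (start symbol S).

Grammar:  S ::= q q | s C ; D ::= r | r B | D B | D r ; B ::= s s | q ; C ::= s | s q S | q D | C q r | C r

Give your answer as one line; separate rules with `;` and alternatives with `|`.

Directly left-recursive nonterminals: D, C.
For D: α = {B, r}, β = {r, r B}. Rewrite as D → β D' and D' → α D' | ε.
For C: α = {q r, r}, β = {s, s q S, q D}. Rewrite as C → β C' and C' → α C' | ε.

S ::= q q | s C; D ::= r D' | r B D'; B ::= s s | q; C ::= s C' | s q S C' | q D C'; D' ::= B D' | r D' | ε; C' ::= q r C' | r C' | ε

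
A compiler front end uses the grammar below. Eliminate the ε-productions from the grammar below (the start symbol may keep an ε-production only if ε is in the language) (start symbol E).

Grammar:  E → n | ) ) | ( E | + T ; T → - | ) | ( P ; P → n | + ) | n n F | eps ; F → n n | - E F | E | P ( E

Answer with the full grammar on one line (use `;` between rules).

E → n | ) ) | ( E | + T; T → - | ) | ( P | (; P → n | + ) | n n F; F → n n | - E F | E | P ( E | ( E

Nullable nonterminals: {P}.
ε ∉ L(G), so no ε-production is kept.
For each production, add variants omitting each subset of nullable occurrences: T → ( P gives ( P | (. F → P ( E gives P ( E | ( E.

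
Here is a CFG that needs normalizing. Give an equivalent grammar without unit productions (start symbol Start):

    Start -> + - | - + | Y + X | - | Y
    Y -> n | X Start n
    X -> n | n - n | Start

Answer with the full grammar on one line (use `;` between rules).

Start -> + - | - + | Y + X | - | n | X Start n; Y -> n | X Start n; X -> + - | - + | Y + X | - | n | n - n | X Start n

Unit pairs: Start ⇒* {Y}; X ⇒* {Start, Y}.
For every A with A ⇒* B via unit rules, add B's non-unit alternatives to A; then delete every rule of the form X → Y.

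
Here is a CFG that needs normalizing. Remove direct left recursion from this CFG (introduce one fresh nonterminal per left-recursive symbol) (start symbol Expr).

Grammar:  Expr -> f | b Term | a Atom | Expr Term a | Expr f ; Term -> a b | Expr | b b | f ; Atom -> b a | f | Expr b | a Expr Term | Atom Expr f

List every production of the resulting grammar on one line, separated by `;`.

Left recursion appears on Expr, Atom.
For Expr: α = {Term a, f}, β = {f, b Term, a Atom}. Rewrite as Expr → β Expr1 and Expr1 → α Expr1 | ε.
For Atom: α = {Expr f}, β = {b a, f, Expr b, a Expr Term}. Rewrite as Atom → β Atom1 and Atom1 → α Atom1 | ε.

Expr -> f Expr1 | b Term Expr1 | a Atom Expr1; Term -> a b | Expr | b b | f; Atom -> b a Atom1 | f Atom1 | Expr b Atom1 | a Expr Term Atom1; Expr1 -> Term a Expr1 | f Expr1 | ε; Atom1 -> Expr f Atom1 | ε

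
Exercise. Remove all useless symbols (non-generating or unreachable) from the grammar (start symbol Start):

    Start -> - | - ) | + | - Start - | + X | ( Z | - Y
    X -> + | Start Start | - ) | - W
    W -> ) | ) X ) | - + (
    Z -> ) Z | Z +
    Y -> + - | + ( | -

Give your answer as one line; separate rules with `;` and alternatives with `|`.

Start -> - | - ) | + | - Start - | + X | - Y; X -> + | Start Start | - ) | - W; W -> ) | ) X ) | - + (; Y -> + - | + ( | -

Generating nonterminals: {Start, W, X, Y}.
Reachable from Start after that: {Start, W, X, Y}.
Removed useless symbols: {Z} and every production mentioning them.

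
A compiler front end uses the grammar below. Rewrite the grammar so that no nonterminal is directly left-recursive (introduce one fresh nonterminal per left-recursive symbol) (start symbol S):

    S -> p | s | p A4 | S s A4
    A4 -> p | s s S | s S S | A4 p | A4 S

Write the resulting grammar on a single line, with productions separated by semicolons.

S -> p S' | s S' | p A4 S'; A4 -> p A4' | s s S A4' | s S S A4'; S' -> s A4 S' | ε; A4' -> p A4' | S A4' | ε

S, A4 are directly left-recursive.
For S: α = {s A4}, β = {p, s, p A4}. Rewrite as S → β S' and S' → α S' | ε.
For A4: α = {p, S}, β = {p, s s S, s S S}. Rewrite as A4 → β A4' and A4' → α A4' | ε.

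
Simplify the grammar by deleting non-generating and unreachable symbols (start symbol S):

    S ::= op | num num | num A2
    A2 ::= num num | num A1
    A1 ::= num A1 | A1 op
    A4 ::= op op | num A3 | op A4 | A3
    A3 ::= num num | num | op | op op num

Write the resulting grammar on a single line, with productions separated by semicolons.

S ::= op | num num | num A2; A2 ::= num num

Generating nonterminals: {A2, A3, A4, S}.
Reachable from S after that: {A2, S}.
Removed useless symbols: {A1, A3, A4} and every production mentioning them.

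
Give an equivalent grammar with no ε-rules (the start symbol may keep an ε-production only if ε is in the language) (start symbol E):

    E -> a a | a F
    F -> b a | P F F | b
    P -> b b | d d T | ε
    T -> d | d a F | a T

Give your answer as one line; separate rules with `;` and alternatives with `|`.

The nullable symbols are {P}.
ε ∉ L(G), so no ε-production is kept.
Add the nullable-subset variants: F → P F F gives P F F | F F.

E -> a a | a F; F -> b a | P F F | F F | b; P -> b b | d d T; T -> d | d a F | a T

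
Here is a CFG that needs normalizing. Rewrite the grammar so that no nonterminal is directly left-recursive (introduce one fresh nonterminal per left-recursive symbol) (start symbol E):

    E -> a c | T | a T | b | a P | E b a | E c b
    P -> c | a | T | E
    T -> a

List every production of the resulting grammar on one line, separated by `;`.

Directly left-recursive nonterminal: E.
For E: α = {b a, c b}, β = {a c, T, a T, b, a P}. Rewrite as E → β E' and E' → α E' | ε.

E -> a c E' | T E' | a T E' | b E' | a P E'; P -> c | a | T | E; T -> a; E' -> b a E' | c b E' | ε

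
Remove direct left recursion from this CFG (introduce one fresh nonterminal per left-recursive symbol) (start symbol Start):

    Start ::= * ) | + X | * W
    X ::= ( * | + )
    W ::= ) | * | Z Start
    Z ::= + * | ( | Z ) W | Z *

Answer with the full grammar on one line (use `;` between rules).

Directly left-recursive nonterminal: Z.
For Z: α = {) W, *}, β = {+ *, (}. Rewrite as Z → β Z1 and Z1 → α Z1 | ε.

Start ::= * ) | + X | * W; X ::= ( * | + ); W ::= ) | * | Z Start; Z ::= + * Z1 | ( Z1; Z1 ::= ) W Z1 | * Z1 | ε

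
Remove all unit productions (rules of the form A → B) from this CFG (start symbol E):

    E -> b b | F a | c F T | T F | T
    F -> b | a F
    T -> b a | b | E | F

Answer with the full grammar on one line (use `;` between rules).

E -> b b | F a | c F T | T F | b | a F | b a; F -> b | a F; T -> b b | F a | c F T | T F | b | a F | b a

Unit pairs: E ⇒* {F, T}; T ⇒* {E, F}.
For each unit pair (A, B), copy every non-unit production of B to A, then drop all unit productions.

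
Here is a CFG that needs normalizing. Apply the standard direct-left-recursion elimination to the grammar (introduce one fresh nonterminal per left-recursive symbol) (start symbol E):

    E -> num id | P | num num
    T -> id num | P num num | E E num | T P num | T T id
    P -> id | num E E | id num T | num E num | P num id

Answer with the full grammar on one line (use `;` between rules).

E -> num id | P | num num; T -> id num T' | P num num T' | E E num T'; P -> id P' | num E E P' | id num T P' | num E num P'; T' -> P num T' | T id T' | epsilon; P' -> num id P' | epsilon

Left recursion appears on T, P.
For T: α = {P num, T id}, β = {id num, P num num, E E num}. Rewrite as T → β T' and T' → α T' | ε.
For P: α = {num id}, β = {id, num E E, id num T, num E num}. Rewrite as P → β P' and P' → α P' | ε.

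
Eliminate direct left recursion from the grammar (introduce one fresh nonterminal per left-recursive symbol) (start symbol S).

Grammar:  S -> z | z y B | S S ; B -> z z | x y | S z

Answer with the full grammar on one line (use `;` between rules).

S -> z S' | z y B S'; B -> z z | x y | S z; S' -> S S' | eps

Left recursion appears on S.
For S: α = {S}, β = {z, z y B}. Rewrite as S → β S' and S' → α S' | ε.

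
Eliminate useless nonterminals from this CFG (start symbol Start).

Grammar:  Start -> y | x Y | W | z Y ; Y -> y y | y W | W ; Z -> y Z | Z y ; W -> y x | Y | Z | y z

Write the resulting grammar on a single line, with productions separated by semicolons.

Generating nonterminals: {Start, W, Y}.
Reachable from Start after that: {Start, W, Y}.
Removed useless symbols: {Z} and every production mentioning them.

Start -> y | x Y | W | z Y; Y -> y y | y W | W; W -> y x | Y | y z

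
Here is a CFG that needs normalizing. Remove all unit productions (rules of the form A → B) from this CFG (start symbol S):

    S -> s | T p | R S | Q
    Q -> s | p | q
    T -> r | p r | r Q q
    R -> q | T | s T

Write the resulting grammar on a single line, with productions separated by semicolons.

Unit pairs: R ⇒* {T}; S ⇒* {Q}.
For every A with A ⇒* B via unit rules, add B's non-unit alternatives to A; then delete every rule of the form X → Y.

S -> s | T p | R S | p | q; Q -> s | p | q; T -> r | p r | r Q q; R -> q | s T | r | p r | r Q q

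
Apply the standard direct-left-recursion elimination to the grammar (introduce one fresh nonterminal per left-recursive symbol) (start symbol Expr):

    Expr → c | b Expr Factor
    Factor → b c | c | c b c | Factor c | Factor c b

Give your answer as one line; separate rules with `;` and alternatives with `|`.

Factor is directly left-recursive.
For Factor: α = {c, c b}, β = {b c, c, c b c}. Rewrite as Factor → β Factor1 and Factor1 → α Factor1 | ε.

Expr → c | b Expr Factor; Factor → b c Factor1 | c Factor1 | c b c Factor1; Factor1 → c Factor1 | c b Factor1 | ε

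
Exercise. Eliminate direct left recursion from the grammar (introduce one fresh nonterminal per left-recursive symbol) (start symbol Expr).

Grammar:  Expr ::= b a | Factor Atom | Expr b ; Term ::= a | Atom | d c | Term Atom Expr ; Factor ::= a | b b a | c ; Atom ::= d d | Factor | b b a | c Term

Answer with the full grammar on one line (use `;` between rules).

Expr ::= b a Expr1 | Factor Atom Expr1; Term ::= a Term1 | Atom Term1 | d c Term1; Factor ::= a | b b a | c; Atom ::= d d | Factor | b b a | c Term; Expr1 ::= b Expr1 | ε; Term1 ::= Atom Expr Term1 | ε

Directly left-recursive nonterminals: Expr, Term.
For Expr: α = {b}, β = {b a, Factor Atom}. Rewrite as Expr → β Expr1 and Expr1 → α Expr1 | ε.
For Term: α = {Atom Expr}, β = {a, Atom, d c}. Rewrite as Term → β Term1 and Term1 → α Term1 | ε.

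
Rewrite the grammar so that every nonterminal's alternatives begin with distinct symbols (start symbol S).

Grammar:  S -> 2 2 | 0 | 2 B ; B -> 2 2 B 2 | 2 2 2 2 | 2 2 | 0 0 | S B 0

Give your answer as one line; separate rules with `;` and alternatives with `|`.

S -> 0 | 2 S'; B -> 0 0 | S B 0 | 2 2 B'; S' -> 2 | B; B' -> B 2 | 2 2 | ε

S has alternatives sharing prefix '2': factor to S → 2 S' with S' → 2 | B.
B has alternatives sharing prefix '2 2': factor to B → 2 2 B' with B' → B 2 | 2 2 | ε.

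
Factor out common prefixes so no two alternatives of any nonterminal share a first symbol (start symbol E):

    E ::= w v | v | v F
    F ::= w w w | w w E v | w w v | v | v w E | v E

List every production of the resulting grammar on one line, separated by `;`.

E ::= w v | v E'; F ::= w w F' | v F''; E' ::= eps | F; F' ::= w | E v | v; F'' ::= eps | w E | E

E has alternatives sharing prefix 'v': factor to E → v E' with E' → ε | F.
F has alternatives sharing prefix 'w w': factor to F → w w F' with F' → w | E v | v.
F has alternatives sharing prefix 'v': factor to F → v F'' with F'' → ε | w E | E.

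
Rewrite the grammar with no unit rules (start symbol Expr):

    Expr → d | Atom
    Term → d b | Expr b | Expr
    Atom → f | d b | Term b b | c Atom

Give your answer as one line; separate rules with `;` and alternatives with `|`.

Expr → f | d b | Term b b | c Atom | d; Term → d b | Expr b | f | Term b b | c Atom | d; Atom → f | d b | Term b b | c Atom

Unit pairs: Expr ⇒* {Atom}; Term ⇒* {Atom, Expr}.
For each unit pair (A, B), copy every non-unit production of B to A, then drop all unit productions.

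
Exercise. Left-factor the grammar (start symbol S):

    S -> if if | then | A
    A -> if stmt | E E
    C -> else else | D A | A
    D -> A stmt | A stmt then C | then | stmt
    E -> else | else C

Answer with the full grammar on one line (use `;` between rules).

D has alternatives sharing prefix 'A stmt': factor to D → A stmt D' with D' → ε | then C.
E has alternatives sharing prefix 'else': factor to E → else E' with E' → ε | C.

S -> if if | then | A; A -> if stmt | E E; C -> else else | D A | A; D -> then | stmt | A stmt D'; E -> else E'; D' -> eps | then C; E' -> eps | C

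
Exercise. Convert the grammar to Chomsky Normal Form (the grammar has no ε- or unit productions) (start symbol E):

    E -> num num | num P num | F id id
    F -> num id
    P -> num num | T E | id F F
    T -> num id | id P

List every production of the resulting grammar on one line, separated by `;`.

Introduce a nonterminal for each terminal appearing in a rule of length ≥ 2: X1 → num, X2 → id.
Binarize each right-hand side of length ≥ 3 by chaining fresh nonterminals (Y1, Y2, …): affected rules were E → X1 P X1; E → F X2 X2; P → X2 F F.

E -> X1 X1 | X1 Y1 | F Y2; F -> X1 X2; P -> X1 X1 | T E | X2 Y3; T -> X1 X2 | X2 P; X1 -> num; X2 -> id; Y1 -> P X1; Y2 -> X2 X2; Y3 -> F F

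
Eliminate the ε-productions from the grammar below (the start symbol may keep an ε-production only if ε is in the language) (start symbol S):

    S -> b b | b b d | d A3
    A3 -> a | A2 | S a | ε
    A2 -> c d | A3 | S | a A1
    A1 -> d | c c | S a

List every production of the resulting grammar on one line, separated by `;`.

S -> b b | b b d | d A3 | d; A3 -> a | A2 | S a; A2 -> c d | A3 | S | a A1; A1 -> d | c c | S a

Nullable set = {A2, A3}.
ε ∉ L(G), so no ε-production is kept.
Expand every rule over subsets of its nullable positions: S → d A3 gives d A3 | d.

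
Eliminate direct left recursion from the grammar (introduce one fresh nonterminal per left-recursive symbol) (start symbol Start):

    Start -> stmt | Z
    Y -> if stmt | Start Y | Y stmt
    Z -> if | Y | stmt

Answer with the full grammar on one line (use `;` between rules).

Y is directly left-recursive.
For Y: α = {stmt}, β = {if stmt, Start Y}. Rewrite as Y → β Y1 and Y1 → α Y1 | ε.

Start -> stmt | Z; Y -> if stmt Y1 | Start Y Y1; Z -> if | Y | stmt; Y1 -> stmt Y1 | ε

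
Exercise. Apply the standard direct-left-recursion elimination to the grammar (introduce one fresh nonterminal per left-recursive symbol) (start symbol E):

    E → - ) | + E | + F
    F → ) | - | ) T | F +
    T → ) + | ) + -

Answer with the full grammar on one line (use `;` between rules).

F is directly left-recursive.
For F: α = {+}, β = {), -, ) T}. Rewrite as F → β F' and F' → α F' | ε.

E → - ) | + E | + F; F → ) F' | - F' | ) T F'; T → ) + | ) + -; F' → + F' | ε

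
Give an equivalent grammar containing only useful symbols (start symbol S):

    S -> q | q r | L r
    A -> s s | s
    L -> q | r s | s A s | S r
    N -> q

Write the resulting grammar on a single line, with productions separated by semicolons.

Generating nonterminals: {A, L, N, S}.
Reachable from S after that: {A, L, S}.
Removed useless symbols: {N} and every production mentioning them.

S -> q | q r | L r; A -> s s | s; L -> q | r s | s A s | S r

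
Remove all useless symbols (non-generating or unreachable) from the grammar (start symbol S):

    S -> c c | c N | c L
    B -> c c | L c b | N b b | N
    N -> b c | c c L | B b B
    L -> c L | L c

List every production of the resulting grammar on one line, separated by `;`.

S -> c c | c N; B -> c c | N b b | N; N -> b c | B b B

Generating nonterminals: {B, N, S}.
Reachable from S after that: {B, N, S}.
Removed useless symbols: {L} and every production mentioning them.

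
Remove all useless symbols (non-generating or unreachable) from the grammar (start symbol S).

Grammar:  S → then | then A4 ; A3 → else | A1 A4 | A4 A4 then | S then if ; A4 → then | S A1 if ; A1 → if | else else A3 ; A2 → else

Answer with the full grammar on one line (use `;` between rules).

S → then | then A4; A3 → else | A1 A4 | A4 A4 then | S then if; A4 → then | S A1 if; A1 → if | else else A3

Generating nonterminals: {A1, A2, A3, A4, S}.
Reachable from S after that: {A1, A3, A4, S}.
Removed useless symbols: {A2} and every production mentioning them.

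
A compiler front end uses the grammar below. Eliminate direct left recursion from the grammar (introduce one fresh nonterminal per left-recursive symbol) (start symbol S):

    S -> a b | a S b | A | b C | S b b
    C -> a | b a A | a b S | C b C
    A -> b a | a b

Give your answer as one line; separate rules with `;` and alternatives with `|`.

S, C are directly left-recursive.
For S: α = {b b}, β = {a b, a S b, A, b C}. Rewrite as S → β S' and S' → α S' | ε.
For C: α = {b C}, β = {a, b a A, a b S}. Rewrite as C → β C' and C' → α C' | ε.

S -> a b S' | a S b S' | A S' | b C S'; C -> a C' | b a A C' | a b S C'; A -> b a | a b; S' -> b b S' | ε; C' -> b C C' | ε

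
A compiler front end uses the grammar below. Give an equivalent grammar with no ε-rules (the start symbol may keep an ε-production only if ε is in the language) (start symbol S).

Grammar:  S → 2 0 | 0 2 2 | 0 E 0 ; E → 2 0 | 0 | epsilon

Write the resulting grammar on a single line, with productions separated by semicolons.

S → 2 0 | 0 2 2 | 0 E 0 | 0 0; E → 2 0 | 0

The nullable symbols are {E}.
ε ∉ L(G), so no ε-production is kept.
Add the nullable-subset variants: S → 0 E 0 gives 0 E 0 | 0 0.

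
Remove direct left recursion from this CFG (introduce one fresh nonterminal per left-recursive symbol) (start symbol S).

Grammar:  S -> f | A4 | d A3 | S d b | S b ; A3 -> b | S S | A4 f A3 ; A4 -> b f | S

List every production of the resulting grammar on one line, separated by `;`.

Left recursion appears on S.
For S: α = {d b, b}, β = {f, A4, d A3}. Rewrite as S → β S' and S' → α S' | ε.

S -> f S' | A4 S' | d A3 S'; A3 -> b | S S | A4 f A3; A4 -> b f | S; S' -> d b S' | b S' | ε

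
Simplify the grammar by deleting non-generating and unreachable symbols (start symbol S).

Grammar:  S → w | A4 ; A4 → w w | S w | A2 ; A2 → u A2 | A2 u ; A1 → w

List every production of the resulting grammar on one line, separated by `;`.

S → w | A4; A4 → w w | S w

Generating nonterminals: {A1, A4, S}.
Reachable from S after that: {A4, S}.
Removed useless symbols: {A1, A2} and every production mentioning them.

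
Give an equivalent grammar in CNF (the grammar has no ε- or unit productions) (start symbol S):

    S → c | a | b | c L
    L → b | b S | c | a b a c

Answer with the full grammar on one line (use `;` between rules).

Introduce a nonterminal for each terminal appearing in a rule of length ≥ 2: X1 → c, X2 → b, X3 → a.
Binarize each right-hand side of length ≥ 3 by chaining fresh nonterminals (Y1, Y2, …): affected rules were L → X3 X2 X3 X1.

S → c | a | b | X1 L; L → b | X2 S | c | X3 Y1; X1 → c; X2 → b; X3 → a; Y1 → X2 Y2; Y2 → X3 X1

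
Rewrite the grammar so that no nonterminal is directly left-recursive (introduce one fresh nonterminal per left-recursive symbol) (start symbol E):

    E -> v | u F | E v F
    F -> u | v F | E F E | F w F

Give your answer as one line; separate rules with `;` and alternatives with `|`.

Left recursion appears on E, F.
For E: α = {v F}, β = {v, u F}. Rewrite as E → β E' and E' → α E' | ε.
For F: α = {w F}, β = {u, v F, E F E}. Rewrite as F → β F' and F' → α F' | ε.

E -> v E' | u F E'; F -> u F' | v F F' | E F E F'; E' -> v F E' | ε; F' -> w F F' | ε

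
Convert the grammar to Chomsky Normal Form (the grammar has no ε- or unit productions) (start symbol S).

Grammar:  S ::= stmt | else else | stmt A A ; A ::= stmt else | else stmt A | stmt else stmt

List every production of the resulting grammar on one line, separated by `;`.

S ::= stmt | X1 X1 | X2 Y1; A ::= X2 X1 | X1 Y2 | X2 Y3; X1 ::= else; X2 ::= stmt; Y1 ::= A A; Y2 ::= X2 A; Y3 ::= X1 X2

Introduce a nonterminal for each terminal appearing in a rule of length ≥ 2: X1 → else, X2 → stmt.
Binarize each right-hand side of length ≥ 3 by chaining fresh nonterminals (Y1, Y2, …): affected rules were S → X2 A A; A → X1 X2 A; A → X2 X1 X2.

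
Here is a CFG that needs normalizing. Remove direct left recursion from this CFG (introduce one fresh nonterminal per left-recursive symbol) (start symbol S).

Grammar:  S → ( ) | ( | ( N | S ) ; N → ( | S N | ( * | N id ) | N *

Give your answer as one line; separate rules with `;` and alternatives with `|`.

S → ( ) S' | ( S' | ( N S'; N → ( N' | S N N' | ( * N'; S' → ) S' | ε; N' → id ) N' | * N' | ε

S, N are directly left-recursive.
For S: α = {)}, β = {( ), (, ( N}. Rewrite as S → β S' and S' → α S' | ε.
For N: α = {id ), *}, β = {(, S N, ( *}. Rewrite as N → β N' and N' → α N' | ε.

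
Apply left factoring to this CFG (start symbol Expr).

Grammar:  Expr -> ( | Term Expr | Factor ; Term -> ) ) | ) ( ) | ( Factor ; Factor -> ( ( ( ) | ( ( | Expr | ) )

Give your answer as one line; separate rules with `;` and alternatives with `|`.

Term has alternatives sharing prefix ')': factor to Term → ) Term1 with Term1 → ) | ( ).
Factor has alternatives sharing prefix '( (': factor to Factor → ( ( Factor1 with Factor1 → ( ) | ε.

Expr -> ( | Term Expr | Factor; Term -> ( Factor | ) Term1; Factor -> Expr | ) ) | ( ( Factor1; Term1 -> ) | ( ); Factor1 -> ( ) | ε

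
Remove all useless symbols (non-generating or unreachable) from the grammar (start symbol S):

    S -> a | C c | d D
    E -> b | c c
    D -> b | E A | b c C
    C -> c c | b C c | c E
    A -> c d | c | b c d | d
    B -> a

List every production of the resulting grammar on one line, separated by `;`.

S -> a | C c | d D; E -> b | c c; D -> b | E A | b c C; C -> c c | b C c | c E; A -> c d | c | b c d | d

Generating nonterminals: {A, B, C, D, E, S}.
Reachable from S after that: {A, C, D, E, S}.
Removed useless symbols: {B} and every production mentioning them.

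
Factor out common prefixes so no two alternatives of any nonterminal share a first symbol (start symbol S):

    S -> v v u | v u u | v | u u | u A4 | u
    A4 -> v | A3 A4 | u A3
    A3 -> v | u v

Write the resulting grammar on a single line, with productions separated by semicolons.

S -> v S' | u S''; A4 -> v | A3 A4 | u A3; A3 -> v | u v; S' -> v u | u u | ε; S'' -> u | A4 | ε

S has alternatives sharing prefix 'v': factor to S → v S' with S' → v u | u u | ε.
S has alternatives sharing prefix 'u': factor to S → u S'' with S'' → u | A4 | ε.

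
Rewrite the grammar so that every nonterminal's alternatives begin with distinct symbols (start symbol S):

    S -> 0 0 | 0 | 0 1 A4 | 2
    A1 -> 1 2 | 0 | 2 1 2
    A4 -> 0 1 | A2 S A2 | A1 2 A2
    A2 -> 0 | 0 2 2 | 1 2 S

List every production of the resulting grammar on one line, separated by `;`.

S has alternatives sharing prefix '0': factor to S → 0 S' with S' → 0 | ε | 1 A4.
A2 has alternatives sharing prefix '0': factor to A2 → 0 A2' with A2' → ε | 2 2.

S -> 2 | 0 S'; A1 -> 1 2 | 0 | 2 1 2; A4 -> 0 1 | A2 S A2 | A1 2 A2; A2 -> 1 2 S | 0 A2'; S' -> 0 | ε | 1 A4; A2' -> ε | 2 2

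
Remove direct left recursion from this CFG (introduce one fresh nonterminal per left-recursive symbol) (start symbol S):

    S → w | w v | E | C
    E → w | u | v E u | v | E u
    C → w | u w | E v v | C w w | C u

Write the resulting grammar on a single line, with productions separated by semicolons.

Directly left-recursive nonterminals: E, C.
For E: α = {u}, β = {w, u, v E u, v}. Rewrite as E → β E' and E' → α E' | ε.
For C: α = {w w, u}, β = {w, u w, E v v}. Rewrite as C → β C' and C' → α C' | ε.

S → w | w v | E | C; E → w E' | u E' | v E u E' | v E'; C → w C' | u w C' | E v v C'; E' → u E' | epsilon; C' → w w C' | u C' | epsilon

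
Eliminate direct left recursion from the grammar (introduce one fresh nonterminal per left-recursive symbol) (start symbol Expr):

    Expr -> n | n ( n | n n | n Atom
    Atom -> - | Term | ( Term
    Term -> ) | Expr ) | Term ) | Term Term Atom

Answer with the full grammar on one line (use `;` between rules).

Directly left-recursive nonterminal: Term.
For Term: α = {), Term Atom}, β = {), Expr )}. Rewrite as Term → β Term1 and Term1 → α Term1 | ε.

Expr -> n | n ( n | n n | n Atom; Atom -> - | Term | ( Term; Term -> ) Term1 | Expr ) Term1; Term1 -> ) Term1 | Term Atom Term1 | ε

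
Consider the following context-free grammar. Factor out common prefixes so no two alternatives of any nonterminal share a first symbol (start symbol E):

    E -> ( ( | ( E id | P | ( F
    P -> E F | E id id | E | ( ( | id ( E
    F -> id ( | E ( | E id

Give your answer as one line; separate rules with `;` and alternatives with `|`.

E -> P | ( E'; P -> ( ( | id ( E | E P'; F -> id ( | E F'; E' -> ( | E id | F; P' -> F | id id | ε; F' -> ( | id

E has alternatives sharing prefix '(': factor to E → ( E' with E' → ( | E id | F.
P has alternatives sharing prefix 'E': factor to P → E P' with P' → F | id id | ε.
F has alternatives sharing prefix 'E': factor to F → E F' with F' → ( | id.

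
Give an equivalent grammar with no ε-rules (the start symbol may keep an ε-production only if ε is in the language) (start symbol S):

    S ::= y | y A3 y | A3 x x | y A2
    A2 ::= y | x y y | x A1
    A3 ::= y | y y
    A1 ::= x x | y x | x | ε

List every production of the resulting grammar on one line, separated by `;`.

Nullable set = {A1}.
ε ∉ L(G), so no ε-production is kept.
For each production, add variants omitting each subset of nullable occurrences: A2 → x A1 gives x A1 | x.

S ::= y | y A3 y | A3 x x | y A2; A2 ::= y | x y y | x A1 | x; A3 ::= y | y y; A1 ::= x x | y x | x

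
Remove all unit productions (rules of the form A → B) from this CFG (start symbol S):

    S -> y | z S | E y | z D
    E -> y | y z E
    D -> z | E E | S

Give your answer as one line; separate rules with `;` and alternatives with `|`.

S -> y | z S | E y | z D; E -> y | y z E; D -> y | z S | E y | z D | z | E E

Unit pairs: D ⇒* {S}.
For every A with A ⇒* B via unit rules, add B's non-unit alternatives to A; then delete every rule of the form X → Y.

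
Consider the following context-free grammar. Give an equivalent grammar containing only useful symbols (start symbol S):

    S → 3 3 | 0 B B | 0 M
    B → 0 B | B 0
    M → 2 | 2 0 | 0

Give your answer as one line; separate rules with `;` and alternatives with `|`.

S → 3 3 | 0 M; M → 2 | 2 0 | 0

Generating nonterminals: {M, S}.
Reachable from S after that: {M, S}.
Removed useless symbols: {B} and every production mentioning them.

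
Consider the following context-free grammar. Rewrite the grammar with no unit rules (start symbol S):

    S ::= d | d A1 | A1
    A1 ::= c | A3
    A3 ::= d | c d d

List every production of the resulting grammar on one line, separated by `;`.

Unit pairs: A1 ⇒* {A3}; S ⇒* {A1, A3}.
For every A with A ⇒* B via unit rules, add B's non-unit alternatives to A; then delete every rule of the form X → Y.

S ::= c | d | d A1 | c d d; A1 ::= c | d | c d d; A3 ::= d | c d d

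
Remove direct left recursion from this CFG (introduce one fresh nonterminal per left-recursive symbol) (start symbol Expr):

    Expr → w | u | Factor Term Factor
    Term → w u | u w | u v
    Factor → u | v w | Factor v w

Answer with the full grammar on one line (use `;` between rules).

Expr → w | u | Factor Term Factor; Term → w u | u w | u v; Factor → u Factor1 | v w Factor1; Factor1 → v w Factor1 | eps

Factor is directly left-recursive.
For Factor: α = {v w}, β = {u, v w}. Rewrite as Factor → β Factor1 and Factor1 → α Factor1 | ε.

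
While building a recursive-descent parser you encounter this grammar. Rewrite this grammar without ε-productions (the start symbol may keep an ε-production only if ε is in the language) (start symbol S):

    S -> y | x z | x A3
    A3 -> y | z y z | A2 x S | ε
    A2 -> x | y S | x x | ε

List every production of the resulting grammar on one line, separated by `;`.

S -> y | x z | x A3 | x; A3 -> y | z y z | A2 x S | x S; A2 -> x | y S | x x

Nullable nonterminals: {A2, A3}.
ε ∉ L(G), so no ε-production is kept.
Expand every rule over subsets of its nullable positions: S → x A3 gives x A3 | x. A3 → A2 x S gives A2 x S | x S.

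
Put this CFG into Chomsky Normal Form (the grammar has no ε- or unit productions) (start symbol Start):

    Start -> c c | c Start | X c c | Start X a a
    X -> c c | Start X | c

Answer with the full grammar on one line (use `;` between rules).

Introduce a nonterminal for each terminal appearing in a rule of length ≥ 2: X1 → c, X2 → a.
Binarize each right-hand side of length ≥ 3 by chaining fresh nonterminals (Y1, Y2, …): affected rules were Start → X X1 X1; Start → Start X X2 X2.

Start -> X1 X1 | X1 Start | X Y1 | Start Y2; X -> X1 X1 | Start X | c; X1 -> c; X2 -> a; Y1 -> X1 X1; Y2 -> X Y3; Y3 -> X2 X2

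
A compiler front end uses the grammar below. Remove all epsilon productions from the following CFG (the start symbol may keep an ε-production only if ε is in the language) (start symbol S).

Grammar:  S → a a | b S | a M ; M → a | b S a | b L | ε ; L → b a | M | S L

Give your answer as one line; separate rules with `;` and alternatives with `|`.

S → a a | b S | a M | a; M → a | b S a | b L | b; L → b a | M | S L | S

The nullable symbols are {L, M}.
ε ∉ L(G), so no ε-production is kept.
Expand every rule over subsets of its nullable positions: S → a M gives a M | a. M → b L gives b L | b. L → S L gives S L | S.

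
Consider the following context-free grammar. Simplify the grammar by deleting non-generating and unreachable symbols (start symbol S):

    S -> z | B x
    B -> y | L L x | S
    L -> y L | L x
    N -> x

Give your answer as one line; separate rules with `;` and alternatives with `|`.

Generating nonterminals: {B, N, S}.
Reachable from S after that: {B, S}.
Removed useless symbols: {L, N} and every production mentioning them.

S -> z | B x; B -> y | S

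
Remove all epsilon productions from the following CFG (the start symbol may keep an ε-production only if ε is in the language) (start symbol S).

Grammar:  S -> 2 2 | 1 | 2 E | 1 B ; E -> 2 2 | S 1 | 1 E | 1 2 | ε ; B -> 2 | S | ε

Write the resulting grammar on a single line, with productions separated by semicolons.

Nullable nonterminals: {B, E}.
ε ∉ L(G), so no ε-production is kept.
Add the nullable-subset variants: S → 2 E gives 2 E | 2. E → 1 E gives 1 E | 1.

S -> 2 2 | 1 | 2 E | 2 | 1 B; E -> 2 2 | S 1 | 1 E | 1 | 1 2; B -> 2 | S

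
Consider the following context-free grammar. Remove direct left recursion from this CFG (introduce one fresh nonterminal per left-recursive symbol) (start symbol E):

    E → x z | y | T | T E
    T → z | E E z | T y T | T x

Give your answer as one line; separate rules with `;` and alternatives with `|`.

Left recursion appears on T.
For T: α = {y T, x}, β = {z, E E z}. Rewrite as T → β T' and T' → α T' | ε.

E → x z | y | T | T E; T → z T' | E E z T'; T' → y T T' | x T' | ε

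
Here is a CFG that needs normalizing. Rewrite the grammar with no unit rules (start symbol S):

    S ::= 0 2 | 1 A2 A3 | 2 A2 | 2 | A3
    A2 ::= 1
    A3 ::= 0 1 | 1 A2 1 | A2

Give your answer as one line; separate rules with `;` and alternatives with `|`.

S ::= 1 | 0 2 | 1 A2 A3 | 2 A2 | 2 | 0 1 | 1 A2 1; A2 ::= 1; A3 ::= 1 | 0 1 | 1 A2 1

Unit pairs: A3 ⇒* {A2}; S ⇒* {A2, A3}.
For each unit pair (A, B), copy every non-unit production of B to A, then drop all unit productions.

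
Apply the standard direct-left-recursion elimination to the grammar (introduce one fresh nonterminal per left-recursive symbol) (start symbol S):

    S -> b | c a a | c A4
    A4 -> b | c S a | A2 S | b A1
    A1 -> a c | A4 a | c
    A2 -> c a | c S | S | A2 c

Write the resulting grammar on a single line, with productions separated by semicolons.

S -> b | c a a | c A4; A4 -> b | c S a | A2 S | b A1; A1 -> a c | A4 a | c; A2 -> c a A2' | c S A2' | S A2'; A2' -> c A2' | ε

A2 is directly left-recursive.
For A2: α = {c}, β = {c a, c S, S}. Rewrite as A2 → β A2' and A2' → α A2' | ε.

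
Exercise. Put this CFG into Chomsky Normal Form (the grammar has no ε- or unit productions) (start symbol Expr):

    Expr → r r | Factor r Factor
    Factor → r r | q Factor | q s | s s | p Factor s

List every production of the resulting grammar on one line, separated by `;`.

Expr → X1 X1 | Factor Y1; Factor → X1 X1 | X2 Factor | X2 X3 | X3 X3 | X4 Y2; X1 → r; X2 → q; X3 → s; X4 → p; Y1 → X1 Factor; Y2 → Factor X3

Introduce a nonterminal for each terminal appearing in a rule of length ≥ 2: X1 → r, X2 → q, X3 → s, X4 → p.
Binarize each right-hand side of length ≥ 3 by chaining fresh nonterminals (Y1, Y2, …): affected rules were Expr → Factor X1 Factor; Factor → X4 Factor X3.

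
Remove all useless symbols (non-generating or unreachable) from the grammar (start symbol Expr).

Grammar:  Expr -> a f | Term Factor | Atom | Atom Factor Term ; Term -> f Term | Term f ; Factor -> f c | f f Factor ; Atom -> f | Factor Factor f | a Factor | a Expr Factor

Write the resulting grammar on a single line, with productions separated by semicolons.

Expr -> a f | Atom; Factor -> f c | f f Factor; Atom -> f | Factor Factor f | a Factor | a Expr Factor

Generating nonterminals: {Atom, Expr, Factor}.
Reachable from Expr after that: {Atom, Expr, Factor}.
Removed useless symbols: {Term} and every production mentioning them.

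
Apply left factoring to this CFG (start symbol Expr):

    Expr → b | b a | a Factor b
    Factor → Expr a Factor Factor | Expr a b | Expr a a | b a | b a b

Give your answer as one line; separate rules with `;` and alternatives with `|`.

Expr → a Factor b | b Expr1; Factor → Expr a Factor1 | b a Factor2; Expr1 → eps | a; Factor1 → Factor Factor | b | a; Factor2 → eps | b

Expr has alternatives sharing prefix 'b': factor to Expr → b Expr1 with Expr1 → ε | a.
Factor has alternatives sharing prefix 'Expr a': factor to Factor → Expr a Factor1 with Factor1 → Factor Factor | b | a.
Factor has alternatives sharing prefix 'b a': factor to Factor → b a Factor2 with Factor2 → ε | b.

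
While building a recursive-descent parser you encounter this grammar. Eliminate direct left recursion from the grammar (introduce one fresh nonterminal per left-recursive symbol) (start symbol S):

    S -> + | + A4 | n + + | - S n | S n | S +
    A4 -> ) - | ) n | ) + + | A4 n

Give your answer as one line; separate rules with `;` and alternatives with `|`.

S, A4 are directly left-recursive.
For S: α = {n, +}, β = {+, + A4, n + +, - S n}. Rewrite as S → β S' and S' → α S' | ε.
For A4: α = {n}, β = {) -, ) n, ) + +}. Rewrite as A4 → β A4' and A4' → α A4' | ε.

S -> + S' | + A4 S' | n + + S' | - S n S'; A4 -> ) - A4' | ) n A4' | ) + + A4'; S' -> n S' | + S' | ε; A4' -> n A4' | ε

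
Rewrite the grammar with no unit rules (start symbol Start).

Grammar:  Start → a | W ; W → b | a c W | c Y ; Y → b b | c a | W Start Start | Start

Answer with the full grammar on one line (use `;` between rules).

Start → a | b | a c W | c Y; W → b | a c W | c Y; Y → a | b | a c W | c Y | b b | c a | W Start Start

Unit pairs: Start ⇒* {W}; Y ⇒* {Start, W}.
Replace each nonterminal's rules with the union of the non-unit rules of every nonterminal it unit-derives.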